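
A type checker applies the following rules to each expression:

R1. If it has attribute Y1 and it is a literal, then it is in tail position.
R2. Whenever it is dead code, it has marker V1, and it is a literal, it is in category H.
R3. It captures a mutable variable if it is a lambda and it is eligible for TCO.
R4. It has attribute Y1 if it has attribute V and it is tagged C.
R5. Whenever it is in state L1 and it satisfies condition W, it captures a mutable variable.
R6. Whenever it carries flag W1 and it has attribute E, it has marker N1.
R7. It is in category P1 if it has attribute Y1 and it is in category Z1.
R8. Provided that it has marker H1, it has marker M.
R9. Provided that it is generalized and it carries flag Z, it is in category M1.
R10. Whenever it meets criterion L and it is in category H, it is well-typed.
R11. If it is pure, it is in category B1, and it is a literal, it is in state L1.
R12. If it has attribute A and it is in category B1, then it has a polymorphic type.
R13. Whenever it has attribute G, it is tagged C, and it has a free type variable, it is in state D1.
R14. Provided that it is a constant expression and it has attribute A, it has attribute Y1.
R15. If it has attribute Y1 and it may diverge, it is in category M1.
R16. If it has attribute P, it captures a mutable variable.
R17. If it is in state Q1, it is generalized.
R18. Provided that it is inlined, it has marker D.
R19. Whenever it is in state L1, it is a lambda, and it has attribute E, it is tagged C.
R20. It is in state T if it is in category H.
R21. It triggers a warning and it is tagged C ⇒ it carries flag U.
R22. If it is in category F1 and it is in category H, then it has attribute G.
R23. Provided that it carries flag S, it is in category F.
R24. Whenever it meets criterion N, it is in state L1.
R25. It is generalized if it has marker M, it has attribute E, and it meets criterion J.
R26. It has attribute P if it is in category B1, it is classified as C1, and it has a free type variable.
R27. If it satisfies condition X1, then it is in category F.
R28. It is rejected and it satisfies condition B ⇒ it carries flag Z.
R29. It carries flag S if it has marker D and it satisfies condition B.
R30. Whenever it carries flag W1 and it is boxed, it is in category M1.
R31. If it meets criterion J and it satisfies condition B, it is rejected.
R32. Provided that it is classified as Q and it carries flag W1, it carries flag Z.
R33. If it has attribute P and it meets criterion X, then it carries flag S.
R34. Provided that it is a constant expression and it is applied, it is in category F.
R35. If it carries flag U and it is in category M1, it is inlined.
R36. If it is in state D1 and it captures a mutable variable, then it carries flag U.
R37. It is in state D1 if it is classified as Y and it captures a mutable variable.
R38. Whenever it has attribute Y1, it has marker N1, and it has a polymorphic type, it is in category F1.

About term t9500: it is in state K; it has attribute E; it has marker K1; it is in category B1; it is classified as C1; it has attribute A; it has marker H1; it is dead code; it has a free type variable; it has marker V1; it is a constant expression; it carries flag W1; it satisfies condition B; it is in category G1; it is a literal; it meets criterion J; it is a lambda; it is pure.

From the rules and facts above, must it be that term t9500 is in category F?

Yes

By R2 (it is dead code, it has marker V1, it is a literal): it is in category H.
By R6 (it carries flag W1, it has attribute E): it has marker N1.
By R8 (it has marker H1): it has marker M.
By R11 (it is pure, it is in category B1, it is a literal): it is in state L1.
By R12 (it has attribute A, it is in category B1): it has a polymorphic type.
By R14 (it is a constant expression, it has attribute A): it has attribute Y1.
By R19 (it is in state L1, it is a lambda, it has attribute E): it is tagged C.
By R25 (it has marker M, it has attribute E, it meets criterion J): it is generalized.
By R26 (it is in category B1, it is classified as C1, it has a free type variable): it has attribute P.
By R31 (it meets criterion J, it satisfies condition B): it is rejected.
By R38 (it has attribute Y1, it has marker N1, it has a polymorphic type): it is in category F1.
By R16 (it has attribute P): it captures a mutable variable.
By R22 (it is in category F1, it is in category H): it has attribute G.
By R28 (it is rejected, it satisfies condition B): it carries flag Z.
By R9 (it is generalized, it carries flag Z): it is in category M1.
By R13 (it has attribute G, it is tagged C, it has a free type variable): it is in state D1.
By R36 (it is in state D1, it captures a mutable variable): it carries flag U.
By R35 (it carries flag U, it is in category M1): it is inlined.
By R18 (it is inlined): it has marker D.
By R29 (it has marker D, it satisfies condition B): it carries flag S.
By R23 (it carries flag S): it is in category F.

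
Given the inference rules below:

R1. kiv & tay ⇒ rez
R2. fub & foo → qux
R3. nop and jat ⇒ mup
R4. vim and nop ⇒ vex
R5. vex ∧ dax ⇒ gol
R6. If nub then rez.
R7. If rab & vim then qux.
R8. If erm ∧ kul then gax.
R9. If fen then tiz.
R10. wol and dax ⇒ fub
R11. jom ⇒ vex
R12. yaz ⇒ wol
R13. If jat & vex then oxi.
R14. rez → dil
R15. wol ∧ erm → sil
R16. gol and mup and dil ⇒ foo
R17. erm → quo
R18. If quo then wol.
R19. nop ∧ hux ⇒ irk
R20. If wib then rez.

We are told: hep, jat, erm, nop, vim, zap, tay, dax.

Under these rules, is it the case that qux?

No

Forward chaining from the given facts derives: mup, vex, gol, oxi, quo, wol, fub, sil.
Rules concluding qux: R2 needs foo; R7 needs rab — none of these are established.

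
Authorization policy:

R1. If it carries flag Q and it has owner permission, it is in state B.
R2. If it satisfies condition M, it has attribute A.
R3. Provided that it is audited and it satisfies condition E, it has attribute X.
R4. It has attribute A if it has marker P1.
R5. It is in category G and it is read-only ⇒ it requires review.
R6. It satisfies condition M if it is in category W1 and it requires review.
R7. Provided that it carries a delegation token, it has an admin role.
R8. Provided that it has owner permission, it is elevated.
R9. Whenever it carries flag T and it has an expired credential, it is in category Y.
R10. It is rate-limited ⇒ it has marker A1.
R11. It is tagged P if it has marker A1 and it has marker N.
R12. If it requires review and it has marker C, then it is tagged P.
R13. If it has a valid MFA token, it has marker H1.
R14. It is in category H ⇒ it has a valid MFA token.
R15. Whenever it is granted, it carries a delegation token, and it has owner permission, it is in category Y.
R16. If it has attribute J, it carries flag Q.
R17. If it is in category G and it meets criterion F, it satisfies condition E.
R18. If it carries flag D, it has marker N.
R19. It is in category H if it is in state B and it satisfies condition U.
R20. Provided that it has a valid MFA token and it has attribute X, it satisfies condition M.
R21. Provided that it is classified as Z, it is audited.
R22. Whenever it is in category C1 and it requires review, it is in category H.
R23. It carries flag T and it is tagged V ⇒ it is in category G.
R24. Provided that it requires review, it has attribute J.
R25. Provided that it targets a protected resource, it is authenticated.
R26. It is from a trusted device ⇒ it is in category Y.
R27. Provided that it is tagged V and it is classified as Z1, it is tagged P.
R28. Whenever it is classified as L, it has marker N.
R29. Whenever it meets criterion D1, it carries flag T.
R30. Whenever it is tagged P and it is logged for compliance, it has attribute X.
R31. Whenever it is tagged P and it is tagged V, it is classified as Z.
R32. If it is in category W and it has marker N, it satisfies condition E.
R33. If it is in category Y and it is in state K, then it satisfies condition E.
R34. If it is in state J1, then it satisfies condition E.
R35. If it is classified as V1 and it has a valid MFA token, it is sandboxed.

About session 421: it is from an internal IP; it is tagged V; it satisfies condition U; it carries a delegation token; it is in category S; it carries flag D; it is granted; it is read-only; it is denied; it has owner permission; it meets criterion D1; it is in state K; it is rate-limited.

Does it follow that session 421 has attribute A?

By R10 (it is rate-limited): it has marker A1.
By R15 (it is granted, it carries a delegation token, it has owner permission): it is in category Y.
By R18 (it carries flag D): it has marker N.
By R29 (it meets criterion D1): it carries flag T.
By R33 (it is in category Y, it is in state K): it satisfies condition E.
By R11 (it has marker A1, it has marker N): it is tagged P.
By R23 (it carries flag T, it is tagged V): it is in category G.
By R31 (it is tagged P, it is tagged V): it is classified as Z.
By R5 (it is in category G, it is read-only): it requires review.
By R21 (it is classified as Z): it is audited.
By R24 (it requires review): it has attribute J.
By R3 (it is audited, it satisfies condition E): it has attribute X.
By R16 (it has attribute J): it carries flag Q.
By R1 (it carries flag Q, it has owner permission): it is in state B.
By R19 (it is in state B, it satisfies condition U): it is in category H.
By R14 (it is in category H): it has a valid MFA token.
By R20 (it has a valid MFA token, it has attribute X): it satisfies condition M.
By R2 (it satisfies condition M): it has attribute A.

Yes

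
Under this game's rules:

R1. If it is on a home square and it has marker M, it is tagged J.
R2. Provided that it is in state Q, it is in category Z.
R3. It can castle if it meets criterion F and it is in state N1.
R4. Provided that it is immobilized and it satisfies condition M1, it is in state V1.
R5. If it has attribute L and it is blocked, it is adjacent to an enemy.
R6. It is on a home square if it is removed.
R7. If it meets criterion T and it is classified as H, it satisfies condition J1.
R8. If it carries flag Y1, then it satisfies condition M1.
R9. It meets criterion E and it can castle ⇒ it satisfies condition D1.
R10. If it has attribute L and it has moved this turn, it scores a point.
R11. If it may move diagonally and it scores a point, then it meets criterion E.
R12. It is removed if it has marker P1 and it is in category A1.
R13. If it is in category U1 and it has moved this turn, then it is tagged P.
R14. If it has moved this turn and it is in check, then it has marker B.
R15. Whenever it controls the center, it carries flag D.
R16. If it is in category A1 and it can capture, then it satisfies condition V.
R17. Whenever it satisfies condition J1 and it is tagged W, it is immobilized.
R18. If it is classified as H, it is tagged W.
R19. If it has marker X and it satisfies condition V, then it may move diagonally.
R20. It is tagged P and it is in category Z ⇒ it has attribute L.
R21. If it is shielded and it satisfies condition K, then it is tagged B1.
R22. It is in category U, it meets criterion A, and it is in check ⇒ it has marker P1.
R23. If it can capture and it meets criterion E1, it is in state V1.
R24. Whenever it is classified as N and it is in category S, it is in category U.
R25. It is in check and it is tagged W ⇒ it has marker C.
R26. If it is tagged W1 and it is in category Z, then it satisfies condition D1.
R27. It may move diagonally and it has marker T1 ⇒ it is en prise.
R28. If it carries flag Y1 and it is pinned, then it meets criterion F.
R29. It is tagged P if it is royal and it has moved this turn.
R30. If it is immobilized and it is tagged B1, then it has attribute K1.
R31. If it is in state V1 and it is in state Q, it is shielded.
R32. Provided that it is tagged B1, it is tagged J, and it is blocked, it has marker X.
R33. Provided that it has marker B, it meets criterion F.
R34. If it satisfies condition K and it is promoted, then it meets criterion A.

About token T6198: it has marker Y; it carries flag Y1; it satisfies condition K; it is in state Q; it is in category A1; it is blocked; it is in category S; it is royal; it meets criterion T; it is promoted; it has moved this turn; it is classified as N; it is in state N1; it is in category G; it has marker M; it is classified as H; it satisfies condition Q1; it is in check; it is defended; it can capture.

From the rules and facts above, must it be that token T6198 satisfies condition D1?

By R2 (it is in state Q): it is in category Z.
By R7 (it meets criterion T, it is classified as H): it satisfies condition J1.
By R8 (it carries flag Y1): it satisfies condition M1.
By R14 (it has moved this turn, it is in check): it has marker B.
By R16 (it is in category A1, it can capture): it satisfies condition V.
By R18 (it is classified as H): it is tagged W.
By R24 (it is classified as N, it is in category S): it is in category U.
By R29 (it is royal, it has moved this turn): it is tagged P.
By R33 (it has marker B): it meets criterion F.
By R34 (it satisfies condition K, it is promoted): it meets criterion A.
By R3 (it meets criterion F, it is in state N1): it can castle.
By R17 (it satisfies condition J1, it is tagged W): it is immobilized.
By R20 (it is tagged P, it is in category Z): it has attribute L.
By R22 (it is in category U, it meets criterion A, it is in check): it has marker P1.
By R4 (it is immobilized, it satisfies condition M1): it is in state V1.
By R10 (it has attribute L, it has moved this turn): it scores a point.
By R12 (it has marker P1, it is in category A1): it is removed.
By R31 (it is in state V1, it is in state Q): it is shielded.
By R6 (it is removed): it is on a home square.
By R21 (it is shielded, it satisfies condition K): it is tagged B1.
By R1 (it is on a home square, it has marker M): it is tagged J.
By R32 (it is tagged B1, it is tagged J, it is blocked): it has marker X.
By R19 (it has marker X, it satisfies condition V): it may move diagonally.
By R11 (it may move diagonally, it scores a point): it meets criterion E.
By R9 (it meets criterion E, it can castle): it satisfies condition D1.

Yes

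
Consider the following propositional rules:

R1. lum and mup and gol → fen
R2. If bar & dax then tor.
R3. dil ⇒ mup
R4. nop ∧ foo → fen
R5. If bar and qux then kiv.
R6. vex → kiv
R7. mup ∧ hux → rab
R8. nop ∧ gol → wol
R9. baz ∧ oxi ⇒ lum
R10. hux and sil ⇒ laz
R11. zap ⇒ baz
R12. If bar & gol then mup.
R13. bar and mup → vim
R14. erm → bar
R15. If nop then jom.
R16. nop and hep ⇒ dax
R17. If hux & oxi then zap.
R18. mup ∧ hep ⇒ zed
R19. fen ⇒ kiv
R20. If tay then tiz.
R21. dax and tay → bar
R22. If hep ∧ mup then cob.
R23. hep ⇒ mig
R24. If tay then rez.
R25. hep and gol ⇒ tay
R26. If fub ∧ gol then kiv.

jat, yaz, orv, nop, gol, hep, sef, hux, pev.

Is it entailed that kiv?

Forward chaining from the given facts derives: wol, jom, dax, mig, tay, tiz, bar, rez, tor, mup, vim, zed, cob, rab.
Rules concluding kiv: R5 needs qux; R6 needs vex; R19 needs fen; R26 needs fub — none of these are established.

No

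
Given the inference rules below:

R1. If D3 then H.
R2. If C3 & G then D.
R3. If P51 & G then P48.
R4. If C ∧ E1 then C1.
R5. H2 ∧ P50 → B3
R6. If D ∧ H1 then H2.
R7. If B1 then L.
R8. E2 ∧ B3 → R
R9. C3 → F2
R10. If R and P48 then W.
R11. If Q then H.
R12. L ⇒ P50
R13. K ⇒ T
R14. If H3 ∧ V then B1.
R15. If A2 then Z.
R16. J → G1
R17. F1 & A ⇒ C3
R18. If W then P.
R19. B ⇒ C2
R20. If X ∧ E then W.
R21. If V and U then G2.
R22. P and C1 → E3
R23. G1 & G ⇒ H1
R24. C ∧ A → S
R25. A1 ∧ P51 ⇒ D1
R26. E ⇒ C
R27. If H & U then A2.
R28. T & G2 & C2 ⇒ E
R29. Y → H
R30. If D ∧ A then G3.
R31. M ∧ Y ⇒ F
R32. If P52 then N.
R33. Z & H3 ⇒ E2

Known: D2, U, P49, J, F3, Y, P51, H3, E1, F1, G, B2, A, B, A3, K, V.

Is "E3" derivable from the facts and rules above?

Yes

P48  (by R3: P51, G)
T  (by R13: K)
B1  (by R14: H3, V)
G1  (by R16: J)
C3  (by R17: F1, A)
C2  (by R19: B)
G2  (by R21: V, U)
H1  (by R23: G1, G)
E  (by R28: T, G2, C2)
H  (by R29: Y)
D  (by R2: C3, G)
H2  (by R6: D, H1)
L  (by R7: B1)
P50  (by R12: L)
C  (by R26: E)
A2  (by R27: H, U)
C1  (by R4: C, E1)
B3  (by R5: H2, P50)
Z  (by R15: A2)
E2  (by R33: Z, H3)
R  (by R8: E2, B3)
W  (by R10: R, P48)
P  (by R18: W)
E3  (by R22: P, C1)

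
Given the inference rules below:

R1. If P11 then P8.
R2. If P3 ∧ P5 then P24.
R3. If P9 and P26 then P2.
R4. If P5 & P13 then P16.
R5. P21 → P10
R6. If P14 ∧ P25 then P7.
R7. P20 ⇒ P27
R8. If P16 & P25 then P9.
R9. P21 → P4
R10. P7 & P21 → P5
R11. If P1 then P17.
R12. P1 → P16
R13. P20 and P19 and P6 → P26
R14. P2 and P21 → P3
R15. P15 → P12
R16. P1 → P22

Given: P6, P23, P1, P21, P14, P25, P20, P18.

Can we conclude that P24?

Forward chaining from the given facts derives: P10, P7, P27, P4, P5, P17, P16, P22, P9.
The only rule concluding P24 is R2, which needs P3; that is never established.

No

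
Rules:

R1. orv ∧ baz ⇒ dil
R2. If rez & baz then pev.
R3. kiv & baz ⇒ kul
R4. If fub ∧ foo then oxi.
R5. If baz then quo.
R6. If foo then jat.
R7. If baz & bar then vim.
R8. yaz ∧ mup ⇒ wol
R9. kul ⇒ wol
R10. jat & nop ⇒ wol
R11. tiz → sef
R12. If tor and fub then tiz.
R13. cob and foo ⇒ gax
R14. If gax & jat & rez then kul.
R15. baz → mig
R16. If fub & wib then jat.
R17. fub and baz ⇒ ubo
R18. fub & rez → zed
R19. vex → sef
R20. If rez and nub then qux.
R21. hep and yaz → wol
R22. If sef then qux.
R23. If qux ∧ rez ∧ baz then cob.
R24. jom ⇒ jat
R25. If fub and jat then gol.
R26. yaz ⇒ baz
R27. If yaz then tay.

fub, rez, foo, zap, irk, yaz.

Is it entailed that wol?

No

Forward chaining from the given facts derives: oxi, jat, zed, gol, baz, tay, pev, quo, mig, ubo.
Rules concluding wol: R8 needs mup; R9 needs kul; R10 needs nop; R21 needs hep — none of these are established.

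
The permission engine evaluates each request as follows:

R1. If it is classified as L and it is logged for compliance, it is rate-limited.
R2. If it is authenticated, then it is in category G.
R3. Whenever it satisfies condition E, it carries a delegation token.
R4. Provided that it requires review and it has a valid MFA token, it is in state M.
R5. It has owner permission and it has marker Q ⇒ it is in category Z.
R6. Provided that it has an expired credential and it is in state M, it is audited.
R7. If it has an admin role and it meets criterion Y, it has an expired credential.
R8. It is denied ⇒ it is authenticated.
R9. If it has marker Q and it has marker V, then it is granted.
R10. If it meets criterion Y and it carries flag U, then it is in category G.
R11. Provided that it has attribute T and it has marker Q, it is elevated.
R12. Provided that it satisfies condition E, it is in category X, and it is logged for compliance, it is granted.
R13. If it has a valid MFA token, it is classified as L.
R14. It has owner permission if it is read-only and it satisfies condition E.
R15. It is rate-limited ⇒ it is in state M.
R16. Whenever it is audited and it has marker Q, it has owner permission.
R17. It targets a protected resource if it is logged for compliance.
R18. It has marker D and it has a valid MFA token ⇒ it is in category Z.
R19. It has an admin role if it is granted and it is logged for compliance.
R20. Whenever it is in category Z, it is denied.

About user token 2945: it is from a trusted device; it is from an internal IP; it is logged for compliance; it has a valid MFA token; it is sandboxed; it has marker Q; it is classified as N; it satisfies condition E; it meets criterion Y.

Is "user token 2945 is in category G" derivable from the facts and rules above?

No

Forward chaining from the given facts derives: carries a delegation token, is classified as L, targets a protected resource, is rate-limited, is in state M.
Rules concluding "it is in category G": R2 needs "it is authenticated"; R10 needs "it carries flag U" — none of these are established.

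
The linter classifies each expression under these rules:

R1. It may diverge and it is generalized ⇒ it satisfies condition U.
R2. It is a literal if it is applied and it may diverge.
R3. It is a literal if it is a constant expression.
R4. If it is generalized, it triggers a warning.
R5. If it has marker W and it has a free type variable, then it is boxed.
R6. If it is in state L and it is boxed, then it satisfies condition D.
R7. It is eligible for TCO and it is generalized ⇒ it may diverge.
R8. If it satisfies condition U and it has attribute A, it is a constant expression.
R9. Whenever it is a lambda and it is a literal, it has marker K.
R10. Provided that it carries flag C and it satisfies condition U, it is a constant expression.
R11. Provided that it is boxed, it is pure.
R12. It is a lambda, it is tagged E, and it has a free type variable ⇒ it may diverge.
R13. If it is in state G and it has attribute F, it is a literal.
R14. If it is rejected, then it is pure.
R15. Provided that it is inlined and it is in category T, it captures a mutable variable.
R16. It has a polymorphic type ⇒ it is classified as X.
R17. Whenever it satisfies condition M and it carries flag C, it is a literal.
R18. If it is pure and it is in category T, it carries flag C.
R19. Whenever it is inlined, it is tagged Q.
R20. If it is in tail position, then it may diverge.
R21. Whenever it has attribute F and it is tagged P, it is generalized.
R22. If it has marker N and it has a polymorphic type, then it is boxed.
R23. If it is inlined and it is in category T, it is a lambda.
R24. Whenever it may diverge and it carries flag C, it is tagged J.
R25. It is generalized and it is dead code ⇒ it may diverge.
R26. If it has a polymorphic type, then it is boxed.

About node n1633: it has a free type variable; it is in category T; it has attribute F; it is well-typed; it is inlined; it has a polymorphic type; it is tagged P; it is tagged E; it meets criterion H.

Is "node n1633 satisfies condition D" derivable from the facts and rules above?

Forward chaining from the given facts derives: captures a mutable variable, is classified as X, is tagged Q, is generalized, is a lambda, is boxed, triggers a warning, is pure, may diverge, carries flag C, is tagged J, satisfies condition U, is a constant expression, is a literal, has marker K.
The only rule concluding "it satisfies condition D" is R6, which needs "it is in state L"; that is never established.

No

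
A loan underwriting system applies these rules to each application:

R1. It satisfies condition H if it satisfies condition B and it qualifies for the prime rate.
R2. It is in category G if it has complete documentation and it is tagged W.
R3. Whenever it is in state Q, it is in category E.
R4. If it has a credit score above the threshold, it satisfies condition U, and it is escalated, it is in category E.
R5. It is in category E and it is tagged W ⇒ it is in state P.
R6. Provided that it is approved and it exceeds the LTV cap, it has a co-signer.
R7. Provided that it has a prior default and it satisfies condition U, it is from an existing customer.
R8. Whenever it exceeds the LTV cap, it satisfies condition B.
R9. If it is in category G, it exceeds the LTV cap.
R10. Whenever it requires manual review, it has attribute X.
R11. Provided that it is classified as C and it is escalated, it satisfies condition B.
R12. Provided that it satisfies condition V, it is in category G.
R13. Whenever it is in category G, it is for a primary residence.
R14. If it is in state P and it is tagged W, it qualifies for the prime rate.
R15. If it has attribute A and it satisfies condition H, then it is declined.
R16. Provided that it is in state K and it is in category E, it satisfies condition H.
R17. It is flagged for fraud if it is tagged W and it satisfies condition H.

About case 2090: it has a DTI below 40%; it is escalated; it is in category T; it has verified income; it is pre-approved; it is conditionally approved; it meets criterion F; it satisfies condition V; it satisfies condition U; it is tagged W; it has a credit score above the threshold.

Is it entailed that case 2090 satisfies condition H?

Yes

By R4 (it has a credit score above the threshold, it satisfies condition U, it is escalated): it is in category E.
By R5 (it is in category E, it is tagged W): it is in state P.
By R12 (it satisfies condition V): it is in category G.
By R14 (it is in state P, it is tagged W): it qualifies for the prime rate.
By R9 (it is in category G): it exceeds the LTV cap.
By R8 (it exceeds the LTV cap): it satisfies condition B.
By R1 (it satisfies condition B, it qualifies for the prime rate): it satisfies condition H.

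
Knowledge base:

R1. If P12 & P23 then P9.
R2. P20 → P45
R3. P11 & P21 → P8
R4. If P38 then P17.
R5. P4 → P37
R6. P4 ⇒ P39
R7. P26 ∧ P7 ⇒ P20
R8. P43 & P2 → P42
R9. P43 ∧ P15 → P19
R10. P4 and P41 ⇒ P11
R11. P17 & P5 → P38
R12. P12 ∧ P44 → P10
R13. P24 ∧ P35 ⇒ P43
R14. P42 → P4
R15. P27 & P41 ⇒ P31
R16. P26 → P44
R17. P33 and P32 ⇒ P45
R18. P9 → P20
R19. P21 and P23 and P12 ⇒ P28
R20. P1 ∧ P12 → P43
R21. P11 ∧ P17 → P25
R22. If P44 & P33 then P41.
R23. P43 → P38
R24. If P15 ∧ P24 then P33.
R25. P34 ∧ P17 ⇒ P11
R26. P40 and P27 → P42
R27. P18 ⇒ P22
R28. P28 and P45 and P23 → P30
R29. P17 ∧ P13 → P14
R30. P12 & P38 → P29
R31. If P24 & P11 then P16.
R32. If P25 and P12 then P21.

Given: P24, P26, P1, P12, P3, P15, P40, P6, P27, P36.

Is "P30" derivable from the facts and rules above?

Forward chaining from the given facts derives: P44, P43, P38, P33, P42, P29, P17, P19, P10, P4, P41, P37, P39, P11, P31, P25, P16, P21, P8.
The only rule concluding P30 is R28, which needs P28; that is never established.

No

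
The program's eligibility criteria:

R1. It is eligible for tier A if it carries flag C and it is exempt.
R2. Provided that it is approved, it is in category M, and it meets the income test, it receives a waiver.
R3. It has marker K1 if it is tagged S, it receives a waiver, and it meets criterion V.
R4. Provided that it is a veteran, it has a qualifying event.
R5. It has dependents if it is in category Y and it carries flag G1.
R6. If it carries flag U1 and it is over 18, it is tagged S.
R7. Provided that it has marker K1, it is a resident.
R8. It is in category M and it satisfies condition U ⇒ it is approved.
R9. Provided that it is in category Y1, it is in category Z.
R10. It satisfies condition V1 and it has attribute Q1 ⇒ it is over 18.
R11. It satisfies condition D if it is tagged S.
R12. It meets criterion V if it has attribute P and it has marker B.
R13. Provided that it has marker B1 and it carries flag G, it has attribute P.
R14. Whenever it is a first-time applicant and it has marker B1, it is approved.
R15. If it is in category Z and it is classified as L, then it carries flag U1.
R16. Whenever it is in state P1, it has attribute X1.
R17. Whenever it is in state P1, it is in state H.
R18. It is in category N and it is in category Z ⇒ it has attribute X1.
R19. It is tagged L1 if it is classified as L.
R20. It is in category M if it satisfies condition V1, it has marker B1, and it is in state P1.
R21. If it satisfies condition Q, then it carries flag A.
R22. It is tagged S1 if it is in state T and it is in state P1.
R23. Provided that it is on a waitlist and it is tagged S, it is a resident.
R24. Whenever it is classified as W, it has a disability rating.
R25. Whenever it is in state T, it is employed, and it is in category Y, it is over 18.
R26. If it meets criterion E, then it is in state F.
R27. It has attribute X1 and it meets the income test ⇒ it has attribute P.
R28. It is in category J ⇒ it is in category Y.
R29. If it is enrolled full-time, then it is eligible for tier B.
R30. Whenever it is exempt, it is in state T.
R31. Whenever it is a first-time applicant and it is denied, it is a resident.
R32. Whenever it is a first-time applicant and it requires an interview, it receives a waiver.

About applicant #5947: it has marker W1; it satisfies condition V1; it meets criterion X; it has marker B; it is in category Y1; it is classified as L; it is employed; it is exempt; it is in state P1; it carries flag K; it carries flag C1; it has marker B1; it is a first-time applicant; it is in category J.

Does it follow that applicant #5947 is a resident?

Forward chaining from the given facts derives: is in category Z, is approved, carries flag U1, has attribute X1, is in state H, is tagged L1, is in category M, is in category Y, is in state T, is tagged S1, is over 18, is tagged S, satisfies condition D.
Rules concluding "it is a resident": R7 needs "it has marker K1"; R23 needs "it is on a waitlist"; R31 needs "it is denied" — none of these are established.

No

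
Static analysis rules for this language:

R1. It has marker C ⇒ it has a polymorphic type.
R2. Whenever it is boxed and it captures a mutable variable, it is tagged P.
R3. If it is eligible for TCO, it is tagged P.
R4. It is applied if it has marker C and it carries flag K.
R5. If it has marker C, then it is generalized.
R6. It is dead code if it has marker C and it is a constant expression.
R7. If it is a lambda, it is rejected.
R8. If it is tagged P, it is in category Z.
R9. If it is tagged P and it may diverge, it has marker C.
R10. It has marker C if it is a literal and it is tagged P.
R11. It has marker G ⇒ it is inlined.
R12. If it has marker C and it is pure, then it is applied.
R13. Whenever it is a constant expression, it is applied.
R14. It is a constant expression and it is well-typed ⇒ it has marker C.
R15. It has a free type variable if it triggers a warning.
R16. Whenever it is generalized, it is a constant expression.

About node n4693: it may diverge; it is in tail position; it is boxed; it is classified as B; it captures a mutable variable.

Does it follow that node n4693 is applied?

Yes

By R2 (it is boxed, it captures a mutable variable): it is tagged P.
By R9 (it is tagged P, it may diverge): it has marker C.
By R5 (it has marker C): it is generalized.
By R16 (it is generalized): it is a constant expression.
By R13 (it is a constant expression): it is applied.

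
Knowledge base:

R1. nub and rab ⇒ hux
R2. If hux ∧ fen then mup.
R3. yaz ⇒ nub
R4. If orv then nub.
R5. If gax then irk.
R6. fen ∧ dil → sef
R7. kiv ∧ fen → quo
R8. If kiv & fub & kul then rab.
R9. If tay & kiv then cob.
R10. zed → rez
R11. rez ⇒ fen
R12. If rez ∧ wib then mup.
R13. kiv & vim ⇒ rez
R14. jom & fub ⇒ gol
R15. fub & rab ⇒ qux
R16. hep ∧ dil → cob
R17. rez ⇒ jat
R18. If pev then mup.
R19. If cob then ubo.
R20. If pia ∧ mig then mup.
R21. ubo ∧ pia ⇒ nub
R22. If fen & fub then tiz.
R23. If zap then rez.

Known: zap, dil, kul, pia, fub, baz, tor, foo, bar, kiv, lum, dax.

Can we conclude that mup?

Forward chaining from the given facts derives: rab, qux, rez, fen, jat, tiz, sef, quo.
Rules concluding mup: R2 needs hux; R12 needs wib; R18 needs pev; R20 needs mig — none of these are established.

No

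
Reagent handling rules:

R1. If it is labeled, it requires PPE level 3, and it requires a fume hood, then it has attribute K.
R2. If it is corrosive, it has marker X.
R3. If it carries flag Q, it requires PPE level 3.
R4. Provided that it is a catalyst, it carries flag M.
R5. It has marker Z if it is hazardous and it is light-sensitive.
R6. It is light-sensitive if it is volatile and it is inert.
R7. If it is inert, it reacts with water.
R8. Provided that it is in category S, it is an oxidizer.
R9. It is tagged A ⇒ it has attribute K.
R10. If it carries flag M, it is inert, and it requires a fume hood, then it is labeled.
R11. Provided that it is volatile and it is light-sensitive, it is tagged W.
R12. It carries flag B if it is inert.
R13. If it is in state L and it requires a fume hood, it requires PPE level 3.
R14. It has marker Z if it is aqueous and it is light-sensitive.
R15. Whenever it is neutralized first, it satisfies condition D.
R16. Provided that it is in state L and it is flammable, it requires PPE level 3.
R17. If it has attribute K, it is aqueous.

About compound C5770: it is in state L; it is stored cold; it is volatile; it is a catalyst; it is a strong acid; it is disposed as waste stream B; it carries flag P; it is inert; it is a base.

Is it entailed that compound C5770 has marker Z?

No

Forward chaining from the given facts derives: carries flag M, is light-sensitive, reacts with water, is tagged W, carries flag B.
Rules concluding "it has marker Z": R5 needs "it is hazardous"; R14 needs "it is aqueous" — none of these are established.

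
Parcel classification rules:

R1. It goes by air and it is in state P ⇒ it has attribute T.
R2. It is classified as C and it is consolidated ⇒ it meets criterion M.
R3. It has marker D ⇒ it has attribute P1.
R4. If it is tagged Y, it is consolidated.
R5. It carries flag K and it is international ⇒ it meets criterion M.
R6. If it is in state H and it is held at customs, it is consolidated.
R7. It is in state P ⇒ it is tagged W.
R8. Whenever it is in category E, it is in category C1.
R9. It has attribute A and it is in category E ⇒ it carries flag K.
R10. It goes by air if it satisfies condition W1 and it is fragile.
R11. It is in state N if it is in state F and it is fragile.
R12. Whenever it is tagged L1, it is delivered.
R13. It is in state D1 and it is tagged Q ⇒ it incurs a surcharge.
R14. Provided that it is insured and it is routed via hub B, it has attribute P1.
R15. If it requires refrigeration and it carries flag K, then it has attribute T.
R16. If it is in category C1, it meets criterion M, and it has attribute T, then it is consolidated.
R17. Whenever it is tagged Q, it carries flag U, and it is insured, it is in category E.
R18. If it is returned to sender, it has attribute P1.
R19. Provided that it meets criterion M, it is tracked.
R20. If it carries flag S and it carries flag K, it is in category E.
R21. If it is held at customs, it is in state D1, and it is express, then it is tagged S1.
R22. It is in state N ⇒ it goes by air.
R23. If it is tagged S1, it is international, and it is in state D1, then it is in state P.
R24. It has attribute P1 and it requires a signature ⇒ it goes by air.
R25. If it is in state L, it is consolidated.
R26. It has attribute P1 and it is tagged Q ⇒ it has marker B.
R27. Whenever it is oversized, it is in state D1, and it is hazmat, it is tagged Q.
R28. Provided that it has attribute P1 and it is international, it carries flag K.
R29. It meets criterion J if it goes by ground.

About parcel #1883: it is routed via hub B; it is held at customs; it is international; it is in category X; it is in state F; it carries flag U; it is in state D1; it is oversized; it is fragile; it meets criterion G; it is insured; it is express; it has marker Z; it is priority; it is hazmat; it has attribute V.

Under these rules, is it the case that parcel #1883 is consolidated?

Yes

By R11 (it is in state F, it is fragile): it is in state N.
By R14 (it is insured, it is routed via hub B): it has attribute P1.
By R21 (it is held at customs, it is in state D1, it is express): it is tagged S1.
By R22 (it is in state N): it goes by air.
By R23 (it is tagged S1, it is international, it is in state D1): it is in state P.
By R27 (it is oversized, it is in state D1, it is hazmat): it is tagged Q.
By R28 (it has attribute P1, it is international): it carries flag K.
By R1 (it goes by air, it is in state P): it has attribute T.
By R5 (it carries flag K, it is international): it meets criterion M.
By R17 (it is tagged Q, it carries flag U, it is insured): it is in category E.
By R8 (it is in category E): it is in category C1.
By R16 (it is in category C1, it meets criterion M, it has attribute T): it is consolidated.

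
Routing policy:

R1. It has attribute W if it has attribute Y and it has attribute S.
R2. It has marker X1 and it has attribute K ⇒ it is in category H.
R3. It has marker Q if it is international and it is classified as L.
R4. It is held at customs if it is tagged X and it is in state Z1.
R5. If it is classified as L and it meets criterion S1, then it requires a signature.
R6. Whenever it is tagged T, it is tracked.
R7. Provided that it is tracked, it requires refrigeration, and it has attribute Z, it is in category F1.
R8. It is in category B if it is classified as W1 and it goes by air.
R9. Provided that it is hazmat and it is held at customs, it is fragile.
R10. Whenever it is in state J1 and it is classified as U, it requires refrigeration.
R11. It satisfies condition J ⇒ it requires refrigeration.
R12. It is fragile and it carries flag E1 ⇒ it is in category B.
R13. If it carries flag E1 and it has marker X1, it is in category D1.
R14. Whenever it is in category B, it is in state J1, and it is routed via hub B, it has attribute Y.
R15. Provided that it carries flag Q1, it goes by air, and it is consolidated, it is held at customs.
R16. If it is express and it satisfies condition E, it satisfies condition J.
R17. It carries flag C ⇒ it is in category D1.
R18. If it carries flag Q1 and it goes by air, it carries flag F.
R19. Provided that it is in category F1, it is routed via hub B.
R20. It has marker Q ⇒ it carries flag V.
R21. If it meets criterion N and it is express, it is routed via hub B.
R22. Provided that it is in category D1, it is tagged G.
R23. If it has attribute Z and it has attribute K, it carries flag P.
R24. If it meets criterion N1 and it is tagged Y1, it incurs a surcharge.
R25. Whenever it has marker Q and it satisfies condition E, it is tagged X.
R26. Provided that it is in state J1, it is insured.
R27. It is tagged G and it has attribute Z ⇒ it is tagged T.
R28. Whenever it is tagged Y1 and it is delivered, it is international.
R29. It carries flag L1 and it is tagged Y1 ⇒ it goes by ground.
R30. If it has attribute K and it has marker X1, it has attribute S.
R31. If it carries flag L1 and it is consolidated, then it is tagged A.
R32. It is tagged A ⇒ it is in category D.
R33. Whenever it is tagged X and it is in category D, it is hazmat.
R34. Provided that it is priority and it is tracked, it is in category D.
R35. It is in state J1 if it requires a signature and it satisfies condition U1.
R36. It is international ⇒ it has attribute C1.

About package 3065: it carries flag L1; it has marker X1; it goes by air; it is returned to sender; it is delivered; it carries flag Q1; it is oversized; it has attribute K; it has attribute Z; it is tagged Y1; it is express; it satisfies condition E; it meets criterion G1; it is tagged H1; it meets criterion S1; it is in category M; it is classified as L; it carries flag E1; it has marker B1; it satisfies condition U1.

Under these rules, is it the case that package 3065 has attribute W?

Forward chaining from the given facts derives: is in category H, requires a signature, is in category D1, satisfies condition J, carries flag F, is tagged G, carries flag P, is tagged T, is international, goes by ground, has attribute S, is in state J1, has attribute C1, has marker Q, is tracked, requires refrigeration, carries flag V, is tagged X, is insured, is in category F1, is routed via hub B.
The only rule concluding "it has attribute W" is R1, which needs "it has attribute Y"; that is never established.

No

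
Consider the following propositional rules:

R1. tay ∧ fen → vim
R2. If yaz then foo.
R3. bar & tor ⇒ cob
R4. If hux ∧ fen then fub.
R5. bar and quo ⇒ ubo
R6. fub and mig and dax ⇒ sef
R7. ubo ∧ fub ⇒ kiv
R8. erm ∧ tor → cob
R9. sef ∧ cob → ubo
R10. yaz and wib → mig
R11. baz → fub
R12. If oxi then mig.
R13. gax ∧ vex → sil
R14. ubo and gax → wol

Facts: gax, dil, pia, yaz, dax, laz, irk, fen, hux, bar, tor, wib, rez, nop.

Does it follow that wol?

Yes

cob  (by R3: bar, tor)
fub  (by R4: hux, fen)
mig  (by R10: yaz, wib)
sef  (by R6: fub, mig, dax)
ubo  (by R9: sef, cob)
wol  (by R14: ubo, gax)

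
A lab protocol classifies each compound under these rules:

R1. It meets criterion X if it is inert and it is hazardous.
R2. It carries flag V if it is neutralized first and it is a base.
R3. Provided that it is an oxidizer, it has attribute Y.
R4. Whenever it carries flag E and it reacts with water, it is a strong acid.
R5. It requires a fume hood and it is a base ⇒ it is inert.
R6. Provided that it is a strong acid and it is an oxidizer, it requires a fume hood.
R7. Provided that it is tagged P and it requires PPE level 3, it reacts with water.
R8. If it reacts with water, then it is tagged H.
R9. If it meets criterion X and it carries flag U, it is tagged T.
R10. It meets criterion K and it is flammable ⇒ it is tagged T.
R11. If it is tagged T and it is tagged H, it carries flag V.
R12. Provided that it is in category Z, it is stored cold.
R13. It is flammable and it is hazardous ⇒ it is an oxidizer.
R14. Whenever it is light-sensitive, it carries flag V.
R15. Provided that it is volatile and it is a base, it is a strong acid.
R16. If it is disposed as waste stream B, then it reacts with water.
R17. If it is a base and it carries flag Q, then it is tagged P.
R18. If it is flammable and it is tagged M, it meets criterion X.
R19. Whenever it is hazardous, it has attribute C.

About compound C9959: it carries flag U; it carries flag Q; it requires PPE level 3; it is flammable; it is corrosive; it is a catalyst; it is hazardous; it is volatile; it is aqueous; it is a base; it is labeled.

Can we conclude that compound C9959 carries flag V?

Yes

By R13 (it is flammable, it is hazardous): it is an oxidizer.
By R15 (it is volatile, it is a base): it is a strong acid.
By R17 (it is a base, it carries flag Q): it is tagged P.
By R6 (it is a strong acid, it is an oxidizer): it requires a fume hood.
By R7 (it is tagged P, it requires PPE level 3): it reacts with water.
By R8 (it reacts with water): it is tagged H.
By R5 (it requires a fume hood, it is a base): it is inert.
By R1 (it is inert, it is hazardous): it meets criterion X.
By R9 (it meets criterion X, it carries flag U): it is tagged T.
By R11 (it is tagged T, it is tagged H): it carries flag V.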